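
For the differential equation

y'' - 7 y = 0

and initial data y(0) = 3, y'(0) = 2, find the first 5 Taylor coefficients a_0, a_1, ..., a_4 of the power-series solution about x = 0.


Ansatz: y(x) = sum_{n>=0} a_n x^n, so y'(x) = sum_{n>=1} n a_n x^(n-1) and y''(x) = sum_{n>=2} n(n-1) a_n x^(n-2).
Substitute into P(x) y'' + Q(x) y' + R(x) y = 0 with P(x) = 1, Q(x) = 0, R(x) = -7, and match powers of x.
Initial conditions: a_0 = 3, a_1 = 2.
Setting the coefficient of each power of x to zero and solving order by order (substituting the coefficients already found):
  x^0: 2 a_2 - 7 a_0 = 0  ->  2 a_2 = 7 a_0 = 21  ->  a_2 = 21/2
  x^1: 6 a_3 - 7 a_1 = 0  ->  6 a_3 = 7 a_1 = 14  ->  a_3 = 7/3
  x^2: 12 a_4 - 7 a_2 = 0  ->  12 a_4 = 7 a_2 = 147/2  ->  a_4 = 49/8
Truncated series: y(x) = 3 + 2 x + (21/2) x^2 + (7/3) x^3 + (49/8) x^4 + O(x^5).

a_0 = 3; a_1 = 2; a_2 = 21/2; a_3 = 7/3; a_4 = 49/8


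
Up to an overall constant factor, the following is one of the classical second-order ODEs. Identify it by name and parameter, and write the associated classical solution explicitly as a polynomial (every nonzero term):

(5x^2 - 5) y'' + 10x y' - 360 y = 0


All three coefficients share the factor -5; dividing through by -5 gives  (1 - x^2) y'' - 2x y' + 72 y = 0.
This matches the Legendre equation (1 - x^2) y'' - 2x y' + n(n+1) y = 0 (note the -2x y' term) with n(n+1) = 72, so n = 8; the polynomial solution is P_8(x).
With y = sum_k a_k x^k, matching x^k gives (k+2)(k+1) a_{k+2} = [k(k+1) - n(n+1)] a_k = (k - 8)(k + 9) a_k. The right side vanishes at k = 8, so the series with the parity of 8 terminates at degree 8.
Standard normalization (P_n(1) = 1): leading coefficient (2n)!/(2^n (n!)^2) = 20922789888000/(256*1625702400) = 6435/128, so a_8 = 6435/128. Work downward with a_k = (k+1)(k+2) a_{k+2} / ((k - 8)(k + 9)):
  a_6 = (7)(8)(6435/128) / ((6 - 8)(6 + 9)) = (45045/16)/(-30) = -3003/32
  a_4 = (5)(6)(-3003/32) / ((4 - 8)(4 + 9)) = (-45045/16)/(-52) = 3465/64
  a_2 = (3)(4)(3465/64) / ((2 - 8)(2 + 9)) = (10395/16)/(-66) = -315/32
  a_0 = (1)(2)(-315/32) / ((0 - 8)(0 + 9)) = (-315/16)/(-72) = 35/128
Hence P_8(x) = 6435 x^8/128 - 3003 x^6/32 + 3465 x^4/64 - 315 x^2/32 + 35/128.

P_8(x); series = 6435 x^8/128 - 3003 x^6/32 + 3465 x^4/64 - 315 x^2/32 + 35/128


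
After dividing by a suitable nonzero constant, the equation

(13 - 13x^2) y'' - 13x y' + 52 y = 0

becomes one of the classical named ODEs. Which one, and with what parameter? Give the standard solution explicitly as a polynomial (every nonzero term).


All three coefficients share the factor 13; dividing through by 13 gives  (1 - x^2) y'' - x y' + 4 y = 0.
This matches the Chebyshev equation (1 - x^2) y'' - x y' + n^2 y = 0 (note the -x y' term, not -2x y') with n^2 = 4, so n = 2; the polynomial solution is T_2(x).
With y = sum_k a_k x^k, matching x^k gives (k+2)(k+1) a_{k+2} = (k^2 - n^2) a_k = (k - 2)(k + 2) a_k. The right side vanishes at k = 2, so the series with the parity of 2 terminates at degree 2.
Standard normalization: leading coefficient of T_n is 2^(n-1), so a_2 = 2^1 = 2. Work downward with a_k = (k+1)(k+2) a_{k+2} / ((k - 2)(k + 2)):
  a_0 = (1)(2)(2) / ((0 - 2)(0 + 2)) = 4/(-4) = -1
Hence T_2(x) = 2 x^2 - 1.

T_2(x); series = 2 x^2 - 1


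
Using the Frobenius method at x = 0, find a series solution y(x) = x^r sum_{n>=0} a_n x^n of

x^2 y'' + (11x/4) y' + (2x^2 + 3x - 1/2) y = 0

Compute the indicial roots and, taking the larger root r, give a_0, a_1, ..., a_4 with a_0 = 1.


Write in Frobenius form y'' + (p(x)/x) y' + (q(x)/x^2) y = 0:
  p(x) = 11/4,  q(x) = 2x^2 + 3x - 1/2.
Indicial equation: r(r-1) + (11/4) r + (-1/2) = 0 -> roots r_1 = 1/4, r_2 = -2.
Take r = r_1 = 1/4. Let y(x) = x^r sum_{n>=0} a_n x^n with a_0 = 1.
Substitute y = x^r sum a_n x^n and match x^{r+n}. The recurrence is
  D(n) a_n + 3 a_{n-1} + 2 a_{n-2} = 0,  where D(n) = (r+n)(r+n-1) + (11/4)(r+n) + (-1/2).
  a_n = [-3 a_{n-1} - 2 a_{n-2}] / D(n).
Since the indicial polynomial factors as (r - r_1)(r - r_2), D(n) = (r_1 + n - r_1)(r_1 + n - r_2) = n(n + 9/4).
Evaluating step by step (a_0 = 1):
  n = 1: D(1) = 1(1 + 9/4) = 13/4; numerator = -3(1) = -3; a_1 = (-3)/(13/4) = -12/13
  n = 2: D(2) = 2(2 + 9/4) = 17/2; numerator = -3(-12/13) - 2(1) = 10/13; a_2 = (10/13)/(17/2) = 20/221
  n = 3: D(3) = 3(3 + 9/4) = 63/4; numerator = -3(20/221) - 2(-12/13) = 348/221; a_3 = (348/221)/(63/4) = 464/4641
  n = 4: D(4) = 4(4 + 9/4) = 25; numerator = -3(464/4641) - 2(20/221) = -744/1547; a_4 = (-744/1547)/(25) = -744/38675

r = 1/4; a_0 = 1; a_1 = -12/13; a_2 = 20/221; a_3 = 464/4641; a_4 = -744/38675


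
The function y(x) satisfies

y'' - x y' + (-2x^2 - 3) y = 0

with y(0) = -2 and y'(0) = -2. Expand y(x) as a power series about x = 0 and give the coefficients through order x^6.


Ansatz: y(x) = sum_{n>=0} a_n x^n, so y'(x) = sum_{n>=1} n a_n x^(n-1) and y''(x) = sum_{n>=2} n(n-1) a_n x^(n-2).
Substitute into P(x) y'' + Q(x) y' + R(x) y = 0 with P(x) = 1, Q(x) = -x, R(x) = -2x^2 - 3, and match powers of x.
Initial conditions: a_0 = -2, a_1 = -2.
Setting the coefficient of each power of x to zero and solving order by order (substituting the coefficients already found):
  x^0: 2 a_2 - 3 a_0 = 0  ->  2 a_2 = 3 a_0 = -6  ->  a_2 = -3
  x^1: 6 a_3 - 4 a_1 = 0  ->  6 a_3 = 4 a_1 = -8  ->  a_3 = -4/3
  x^2: 12 a_4 - 5 a_2 - 2 a_0 = 0  ->  12 a_4 = 5 a_2 + 2 a_0 = -19  ->  a_4 = -19/12
  x^3: 20 a_5 - 6 a_3 - 2 a_1 = 0  ->  20 a_5 = 6 a_3 + 2 a_1 = -12  ->  a_5 = -3/5
  x^4: 30 a_6 - 7 a_4 - 2 a_2 = 0  ->  30 a_6 = 7 a_4 + 2 a_2 = -205/12  ->  a_6 = -41/72
Truncated series: y(x) = -2 - 2 x - 3 x^2 - (4/3) x^3 - (19/12) x^4 - (3/5) x^5 - (41/72) x^6 + O(x^7).

a_0 = -2; a_1 = -2; a_2 = -3; a_3 = -4/3; a_4 = -19/12; a_5 = -3/5; a_6 = -41/72


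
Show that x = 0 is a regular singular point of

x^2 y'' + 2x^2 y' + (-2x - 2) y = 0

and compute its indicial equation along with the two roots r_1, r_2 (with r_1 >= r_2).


Divide by x^2 to reach normal form y'' + P_1(x) y' + P_2(x) y = 0 with P_1(x) = 2 and P_2(x) = -2/x - 2/x^2.
x = 0 is a singular point because the y-coefficient -2/x - 2/x^2 has a pole at x = 0.
It is a regular singular point because x P_1(x) = p(x) = 2x and x^2 P_2(x) = q(x) = -2x - 2 are polynomials, hence analytic at x = 0.
p(0) = 0,  q(0) = -2.
Indicial equation: r(r-1) + p(0) r + q(0) = 0, i.e. r^2 + (p(0) - 1) r + q(0) = 0, i.e. r^2 - 1 r - 2 = 0.
Discriminant: (-1)^2 - 4(-2) = 9, so r = (1 ± 3)/2.
Solving: r_1 = 2, r_2 = -1.

indicial: r^2 - 1 r - 2 = 0; roots r_1 = 2, r_2 = -1


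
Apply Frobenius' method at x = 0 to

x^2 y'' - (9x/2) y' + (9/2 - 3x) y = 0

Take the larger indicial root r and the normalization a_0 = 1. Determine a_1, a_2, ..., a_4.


Write in Frobenius form y'' + (p(x)/x) y' + (q(x)/x^2) y = 0:
  p(x) = -9/2,  q(x) = 9/2 - 3x.
Indicial equation: r(r-1) + (-9/2) r + (9/2) = 0 -> roots r_1 = 9/2, r_2 = 1.
Take r = r_1 = 9/2. Let y(x) = x^r sum_{n>=0} a_n x^n with a_0 = 1.
Substitute y = x^r sum a_n x^n and match x^{r+n}. The recurrence is
  D(n) a_n - 3 a_{n-1} = 0,  where D(n) = (r+n)(r+n-1) + (-9/2)(r+n) + (9/2).
  a_n = 3 / D(n) * a_{n-1}.
Since the indicial polynomial factors as (r - r_1)(r - r_2), D(n) = (r_1 + n - r_1)(r_1 + n - r_2) = n(n + 7/2).
Evaluating step by step (a_0 = 1):
  n = 1: D(1) = 1(1 + 7/2) = 9/2; numerator = 3(1) = 3; a_1 = (3)/(9/2) = 2/3
  n = 2: D(2) = 2(2 + 7/2) = 11; numerator = 3(2/3) = 2; a_2 = (2)/(11) = 2/11
  n = 3: D(3) = 3(3 + 7/2) = 39/2; numerator = 3(2/11) = 6/11; a_3 = (6/11)/(39/2) = 4/143
  n = 4: D(4) = 4(4 + 7/2) = 30; numerator = 3(4/143) = 12/143; a_4 = (12/143)/(30) = 2/715

r = 9/2; a_0 = 1; a_1 = 2/3; a_2 = 2/11; a_3 = 4/143; a_4 = 2/715


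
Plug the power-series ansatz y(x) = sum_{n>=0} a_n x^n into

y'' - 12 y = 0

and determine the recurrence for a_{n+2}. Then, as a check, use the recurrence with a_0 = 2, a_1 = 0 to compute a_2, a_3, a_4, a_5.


Substitute y = sum_n a_n x^n into y'' + (const) y = 0.
y''(x) = sum_{n>=0} (n+2)(n+1) a_{n+2} x^n.
The ODE becomes sum_n [(n+2)(n+1) a_{n+2} - 12 a_n] x^n = 0.
Setting each coefficient to zero gives the recurrence:
  (n+2)(n+1) a_{n+2} - 12 a_n = 0,
  a_{n+2} = 12 / ((n+1)(n+2)) a_n.

Check with a_0 = 2, a_1 = 0 (apply the recurrence for n = 0, 1, 2, 3): a_0 = 2, a_1 = 0, a_2 = 12, a_3 = 0, a_4 = 12, a_5 = 0.

a_{n+2} = 12/((n+1)(n+2)) * a_n; check: a_0 = 2, a_1 = 0, a_2 = 12, a_3 = 0, a_4 = 12, a_5 = 0


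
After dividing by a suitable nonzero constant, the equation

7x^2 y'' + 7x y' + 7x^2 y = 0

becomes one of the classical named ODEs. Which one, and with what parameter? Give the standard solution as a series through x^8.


All three coefficients share the factor 7; dividing through by 7 gives  x^2 y'' + x y' + x^2 y = 0.
This matches the Bessel equation x^2 y'' + x y' + (x^2 - nu^2) y = 0 with nu^2 = 0, so nu = 0; the solution bounded at x = 0 is J_0(x).
Frobenius at x = 0: indicial roots ±nu; for r = nu the recurrence k(k + 2nu) c_k = -c_{k-2} gives the standard series J_nu(x) = sum_{k>=0} (-1)^k / (k! (k+nu)!) (x/2)^(2k+nu). Evaluate the first 5 terms:
  k = 0: (-1)^0 / (0! * 0! * 2^0) x^0 = 1/(1*1*1) x^0 = (1) x^0
  k = 1: (-1)^1 / (1! * 1! * 2^2) x^2 = -1/(1*1*4) x^2 = (-1/4) x^2
  k = 2: (-1)^2 / (2! * 2! * 2^4) x^4 = 1/(2*2*16) x^4 = (1/64) x^4
  k = 3: (-1)^3 / (3! * 3! * 2^6) x^6 = -1/(6*6*64) x^6 = (-1/2304) x^6
  k = 4: (-1)^4 / (4! * 4! * 2^8) x^8 = 1/(24*24*256) x^8 = (1/147456) x^8
Hence J_0(x) = x^8/147456 - x^6/2304 + x^4/64 - x^2/4 + 1 + ....

J_0(x); series = x^8/147456 - x^6/2304 + x^4/64 - x^2/4 + 1


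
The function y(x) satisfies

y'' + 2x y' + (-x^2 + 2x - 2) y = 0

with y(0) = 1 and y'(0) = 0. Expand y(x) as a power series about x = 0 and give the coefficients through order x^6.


Ansatz: y(x) = sum_{n>=0} a_n x^n, so y'(x) = sum_{n>=1} n a_n x^(n-1) and y''(x) = sum_{n>=2} n(n-1) a_n x^(n-2).
Substitute into P(x) y'' + Q(x) y' + R(x) y = 0 with P(x) = 1, Q(x) = 2x, R(x) = -x^2 + 2x - 2, and match powers of x.
Initial conditions: a_0 = 1, a_1 = 0.
Setting the coefficient of each power of x to zero and solving order by order (substituting the coefficients already found):
  x^0: 2 a_2 - 2 a_0 = 0  ->  2 a_2 = 2 a_0 = 2  ->  a_2 = 1
  x^1: 6 a_3 + 2 a_0 = 0  ->  6 a_3 = -2 a_0 = -2  ->  a_3 = -1/3
  x^2: 12 a_4 + 2 a_2 + 2 a_1 - a_0 = 0  ->  12 a_4 = -2 a_2 - 2 a_1 + a_0 = -1  ->  a_4 = -1/12
  x^3: 20 a_5 + 4 a_3 + 2 a_2 - a_1 = 0  ->  20 a_5 = -4 a_3 - 2 a_2 + a_1 = -2/3  ->  a_5 = -1/30
  x^4: 30 a_6 + 6 a_4 + 2 a_3 - a_2 = 0  ->  30 a_6 = -6 a_4 - 2 a_3 + a_2 = 13/6  ->  a_6 = 13/180
Truncated series: y(x) = 1 + x^2 - (1/3) x^3 - (1/12) x^4 - (1/30) x^5 + (13/180) x^6 + O(x^7).

a_0 = 1; a_1 = 0; a_2 = 1; a_3 = -1/3; a_4 = -1/12; a_5 = -1/30; a_6 = 13/180


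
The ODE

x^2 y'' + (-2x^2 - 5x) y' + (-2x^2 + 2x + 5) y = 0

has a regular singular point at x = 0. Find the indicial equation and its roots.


Divide by x^2 to reach normal form y'' + P_1(x) y' + P_2(x) y = 0 with P_1(x) = -2 - 5/x and P_2(x) = -2 + 2/x + 5/x^2.
x = 0 is a singular point because the y'-coefficient -2 - 5/x has a pole at x = 0 and the y-coefficient -2 + 2/x + 5/x^2 has a pole at x = 0.
It is a regular singular point because x P_1(x) = p(x) = -2x - 5 and x^2 P_2(x) = q(x) = -2x^2 + 2x + 5 are polynomials, hence analytic at x = 0.
p(0) = -5,  q(0) = 5.
Indicial equation: r(r-1) + p(0) r + q(0) = 0, i.e. r^2 + (p(0) - 1) r + q(0) = 0, i.e. r^2 - 6 r + 5 = 0.
Discriminant: (-6)^2 - 4(5) = 16, so r = (6 ± 4)/2.
Solving: r_1 = 5, r_2 = 1.

indicial: r^2 - 6 r + 5 = 0; roots r_1 = 5, r_2 = 1


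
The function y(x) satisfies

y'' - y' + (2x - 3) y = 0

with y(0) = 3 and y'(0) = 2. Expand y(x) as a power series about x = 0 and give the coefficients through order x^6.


Ansatz: y(x) = sum_{n>=0} a_n x^n, so y'(x) = sum_{n>=1} n a_n x^(n-1) and y''(x) = sum_{n>=2} n(n-1) a_n x^(n-2).
Substitute into P(x) y'' + Q(x) y' + R(x) y = 0 with P(x) = 1, Q(x) = -1, R(x) = 2x - 3, and match powers of x.
Initial conditions: a_0 = 3, a_1 = 2.
Setting the coefficient of each power of x to zero and solving order by order (substituting the coefficients already found):
  x^0: 2 a_2 - a_1 - 3 a_0 = 0  ->  2 a_2 = a_1 + 3 a_0 = 11  ->  a_2 = 11/2
  x^1: 6 a_3 - 2 a_2 - 3 a_1 + 2 a_0 = 0  ->  6 a_3 = 2 a_2 + 3 a_1 - 2 a_0 = 11  ->  a_3 = 11/6
  x^2: 12 a_4 - 3 a_3 - 3 a_2 + 2 a_1 = 0  ->  12 a_4 = 3 a_3 + 3 a_2 - 2 a_1 = 18  ->  a_4 = 3/2
  x^3: 20 a_5 - 4 a_4 - 3 a_3 + 2 a_2 = 0  ->  20 a_5 = 4 a_4 + 3 a_3 - 2 a_2 = 1/2  ->  a_5 = 1/40
  x^4: 30 a_6 - 5 a_5 - 3 a_4 + 2 a_3 = 0  ->  30 a_6 = 5 a_5 + 3 a_4 - 2 a_3 = 23/24  ->  a_6 = 23/720
Truncated series: y(x) = 3 + 2 x + (11/2) x^2 + (11/6) x^3 + (3/2) x^4 + (1/40) x^5 + (23/720) x^6 + O(x^7).

a_0 = 3; a_1 = 2; a_2 = 11/2; a_3 = 11/6; a_4 = 3/2; a_5 = 1/40; a_6 = 23/720


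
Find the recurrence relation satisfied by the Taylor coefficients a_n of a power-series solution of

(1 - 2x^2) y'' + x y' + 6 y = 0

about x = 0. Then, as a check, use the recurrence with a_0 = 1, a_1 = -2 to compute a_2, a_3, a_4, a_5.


Substitute y = sum_n a_n x^n.
(1 - 2 x^2) y'' contributes (n+2)(n+1) a_{n+2} - 2 n(n-1) a_n at x^n.
x y'(x) contributes n a_n at x^n.
6 y(x) contributes 6 a_n at x^n.
Matching x^n: (n+2)(n+1) a_{n+2} + (-2 n(n-1) + n + 6) a_n = 0.
Thus a_{n+2} = (2 n(n-1) - n - 6) / ((n+1)(n+2)) * a_n.

Check with a_0 = 1, a_1 = -2 (apply the recurrence for n = 0, 1, 2, 3): a_0 = 1, a_1 = -2, a_2 = -3, a_3 = 7/3, a_4 = 1, a_5 = 7/20.

a_(n+2) = (2 n(n-1) - n - 6) / ((n+1)(n+2)) * a_n; check: a_0 = 1, a_1 = -2, a_2 = -3, a_3 = 7/3, a_4 = 1, a_5 = 7/20


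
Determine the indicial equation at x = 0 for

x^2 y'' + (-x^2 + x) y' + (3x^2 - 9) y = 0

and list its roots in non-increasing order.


Divide by x^2 to reach normal form y'' + P_1(x) y' + P_2(x) y = 0 with P_1(x) = -1 + 1/x and P_2(x) = 3 - 9/x^2.
x = 0 is a singular point because the y'-coefficient -1 + 1/x has a pole at x = 0 and the y-coefficient 3 - 9/x^2 has a pole at x = 0.
It is a regular singular point because x P_1(x) = p(x) = 1 - x and x^2 P_2(x) = q(x) = 3x^2 - 9 are polynomials, hence analytic at x = 0.
p(0) = 1,  q(0) = -9.
Indicial equation: r(r-1) + p(0) r + q(0) = 0, i.e. r^2 + (p(0) - 1) r + q(0) = 0, i.e. r^2 - 9 = 0.
Discriminant: (0)^2 - 4(-9) = 36, so r = (0 ± 6)/2.
Solving: r_1 = 3, r_2 = -3.

indicial: r^2 - 9 = 0; roots r_1 = 3, r_2 = -3


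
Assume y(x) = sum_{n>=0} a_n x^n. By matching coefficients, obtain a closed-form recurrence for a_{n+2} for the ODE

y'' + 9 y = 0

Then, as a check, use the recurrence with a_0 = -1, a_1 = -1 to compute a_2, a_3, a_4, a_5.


Substitute y = sum_n a_n x^n into y'' + (const) y = 0.
y''(x) = sum_{n>=0} (n+2)(n+1) a_{n+2} x^n.
The ODE becomes sum_n [(n+2)(n+1) a_{n+2} + 9 a_n] x^n = 0.
Setting each coefficient to zero gives the recurrence:
  (n+2)(n+1) a_{n+2} + 9 a_n = 0,
  a_{n+2} = -9 / ((n+1)(n+2)) a_n.

Check with a_0 = -1, a_1 = -1 (apply the recurrence for n = 0, 1, 2, 3): a_0 = -1, a_1 = -1, a_2 = 9/2, a_3 = 3/2, a_4 = -27/8, a_5 = -27/40.

a_{n+2} = -9/((n+1)(n+2)) * a_n; check: a_0 = -1, a_1 = -1, a_2 = 9/2, a_3 = 3/2, a_4 = -27/8, a_5 = -27/40


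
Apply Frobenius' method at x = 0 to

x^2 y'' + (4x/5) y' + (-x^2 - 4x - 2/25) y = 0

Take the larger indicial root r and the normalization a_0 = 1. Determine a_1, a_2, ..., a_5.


Write in Frobenius form y'' + (p(x)/x) y' + (q(x)/x^2) y = 0:
  p(x) = 4/5,  q(x) = -x^2 - 4x - 2/25.
Indicial equation: r(r-1) + (4/5) r + (-2/25) = 0 -> roots r_1 = 2/5, r_2 = -1/5.
Take r = r_1 = 2/5. Let y(x) = x^r sum_{n>=0} a_n x^n with a_0 = 1.
Substitute y = x^r sum a_n x^n and match x^{r+n}. The recurrence is
  D(n) a_n - 4 a_{n-1} - 1 a_{n-2} = 0,  where D(n) = (r+n)(r+n-1) + (4/5)(r+n) + (-2/25).
  a_n = [4 a_{n-1} + 1 a_{n-2}] / D(n).
Since the indicial polynomial factors as (r - r_1)(r - r_2), D(n) = (r_1 + n - r_1)(r_1 + n - r_2) = n(n + 3/5).
Evaluating step by step (a_0 = 1):
  n = 1: D(1) = 1(1 + 3/5) = 8/5; numerator = 4(1) = 4; a_1 = (4)/(8/5) = 5/2
  n = 2: D(2) = 2(2 + 3/5) = 26/5; numerator = 4(5/2) + 1(1) = 11; a_2 = (11)/(26/5) = 55/26
  n = 3: D(3) = 3(3 + 3/5) = 54/5; numerator = 4(55/26) + 1(5/2) = 285/26; a_3 = (285/26)/(54/5) = 475/468
  n = 4: D(4) = 4(4 + 3/5) = 92/5; numerator = 4(475/468) + 1(55/26) = 1445/234; a_4 = (1445/234)/(92/5) = 7225/21528
  n = 5: D(5) = 5(5 + 3/5) = 28; numerator = 4(7225/21528) + 1(475/468) = 25375/10764; a_5 = (25375/10764)/(28) = 3625/43056

r = 2/5; a_0 = 1; a_1 = 5/2; a_2 = 55/26; a_3 = 475/468; a_4 = 7225/21528; a_5 = 3625/43056


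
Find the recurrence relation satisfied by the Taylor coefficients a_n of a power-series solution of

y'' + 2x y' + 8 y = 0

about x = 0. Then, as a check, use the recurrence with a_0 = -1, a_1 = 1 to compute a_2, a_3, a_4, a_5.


Substitute y = sum_n a_n x^n.
y''(x) has coefficient (n+2)(n+1) a_{n+2} at x^n;
2 x y'(x) has coefficient 2 n a_n at x^n (shift);
8 y(x) has coefficient 8 a_n at x^n.
Matching x^n: (n+2)(n+1) a_{n+2} + (2n + 8) a_n = 0.
Thus a_{n+2} = (-2n - 8) / ((n+1)(n+2)) * a_n.

Check with a_0 = -1, a_1 = 1 (apply the recurrence for n = 0, 1, 2, 3): a_0 = -1, a_1 = 1, a_2 = 4, a_3 = -5/3, a_4 = -4, a_5 = 7/6.

a_(n+2) = (-2n - 8) / ((n+1)(n+2)) * a_n; check: a_0 = -1, a_1 = 1, a_2 = 4, a_3 = -5/3, a_4 = -4, a_5 = 7/6


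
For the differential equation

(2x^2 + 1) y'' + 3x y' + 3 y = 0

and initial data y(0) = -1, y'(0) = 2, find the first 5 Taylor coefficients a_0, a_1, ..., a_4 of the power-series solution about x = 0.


Ansatz: y(x) = sum_{n>=0} a_n x^n, so y'(x) = sum_{n>=1} n a_n x^(n-1) and y''(x) = sum_{n>=2} n(n-1) a_n x^(n-2).
Substitute into P(x) y'' + Q(x) y' + R(x) y = 0 with P(x) = 2x^2 + 1, Q(x) = 3x, R(x) = 3, and match powers of x.
Initial conditions: a_0 = -1, a_1 = 2.
Setting the coefficient of each power of x to zero and solving order by order (substituting the coefficients already found):
  x^0: 2 a_2 + 3 a_0 = 0  ->  2 a_2 = -3 a_0 = 3  ->  a_2 = 3/2
  x^1: 6 a_3 + 6 a_1 = 0  ->  6 a_3 = -6 a_1 = -12  ->  a_3 = -2
  x^2: 12 a_4 + 13 a_2 = 0  ->  12 a_4 = -13 a_2 = -39/2  ->  a_4 = -13/8
Truncated series: y(x) = -1 + 2 x + (3/2) x^2 - 2 x^3 - (13/8) x^4 + O(x^5).

a_0 = -1; a_1 = 2; a_2 = 3/2; a_3 = -2; a_4 = -13/8


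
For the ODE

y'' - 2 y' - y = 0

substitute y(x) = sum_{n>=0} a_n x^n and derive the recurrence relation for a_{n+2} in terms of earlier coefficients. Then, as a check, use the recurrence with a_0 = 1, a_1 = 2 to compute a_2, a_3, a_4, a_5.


Substitute y = sum_n a_n x^n.
y''(x) has coefficient (n+2)(n+1) a_{n+2} at x^n;
-2 y'(x) has coefficient -2 (n+1) a_{n+1} at x^n;
-y(x) has coefficient -1 a_n at x^n.
Matching x^n: (n+2)(n+1) a_{n+2} - 2 (n+1) a_{n+1} - 1 a_n = 0.
Thus a_{n+2} = [2 (n+1) a_{n+1} + 1 a_n] / ((n+1)(n+2)).

Check with a_0 = 1, a_1 = 2 (apply the recurrence for n = 0, 1, 2, 3): a_0 = 1, a_1 = 2, a_2 = 5/2, a_3 = 2, a_4 = 29/24, a_5 = 7/12.

a_(n+2) = [2 (n+1) a_(n+1) + 1 a_n] / ((n+1)(n+2)); check: a_0 = 1, a_1 = 2, a_2 = 5/2, a_3 = 2, a_4 = 29/24, a_5 = 7/12


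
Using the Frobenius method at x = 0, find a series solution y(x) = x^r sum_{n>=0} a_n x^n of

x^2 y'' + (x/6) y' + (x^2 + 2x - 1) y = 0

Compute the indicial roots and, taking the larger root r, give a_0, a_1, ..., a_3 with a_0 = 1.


Write in Frobenius form y'' + (p(x)/x) y' + (q(x)/x^2) y = 0:
  p(x) = 1/6,  q(x) = x^2 + 2x - 1.
Indicial equation: r(r-1) + (1/6) r + (-1) = 0 -> roots r_1 = 3/2, r_2 = -2/3.
Take r = r_1 = 3/2. Let y(x) = x^r sum_{n>=0} a_n x^n with a_0 = 1.
Substitute y = x^r sum a_n x^n and match x^{r+n}. The recurrence is
  D(n) a_n + 2 a_{n-1} + 1 a_{n-2} = 0,  where D(n) = (r+n)(r+n-1) + (1/6)(r+n) + (-1).
  a_n = [-2 a_{n-1} - 1 a_{n-2}] / D(n).
Since the indicial polynomial factors as (r - r_1)(r - r_2), D(n) = (r_1 + n - r_1)(r_1 + n - r_2) = n(n + 13/6).
Evaluating step by step (a_0 = 1):
  n = 1: D(1) = 1(1 + 13/6) = 19/6; numerator = -2(1) = -2; a_1 = (-2)/(19/6) = -12/19
  n = 2: D(2) = 2(2 + 13/6) = 25/3; numerator = -2(-12/19) - 1(1) = 5/19; a_2 = (5/19)/(25/3) = 3/95
  n = 3: D(3) = 3(3 + 13/6) = 31/2; numerator = -2(3/95) - 1(-12/19) = 54/95; a_3 = (54/95)/(31/2) = 108/2945

r = 3/2; a_0 = 1; a_1 = -12/19; a_2 = 3/95; a_3 = 108/2945


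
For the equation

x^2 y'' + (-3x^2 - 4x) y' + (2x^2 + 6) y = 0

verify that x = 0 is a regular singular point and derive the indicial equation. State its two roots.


Divide by x^2 to reach normal form y'' + P_1(x) y' + P_2(x) y = 0 with P_1(x) = -3 - 4/x and P_2(x) = 2 + 6/x^2.
x = 0 is a singular point because the y'-coefficient -3 - 4/x has a pole at x = 0 and the y-coefficient 2 + 6/x^2 has a pole at x = 0.
It is a regular singular point because x P_1(x) = p(x) = -3x - 4 and x^2 P_2(x) = q(x) = 2x^2 + 6 are polynomials, hence analytic at x = 0.
p(0) = -4,  q(0) = 6.
Indicial equation: r(r-1) + p(0) r + q(0) = 0, i.e. r^2 + (p(0) - 1) r + q(0) = 0, i.e. r^2 - 5 r + 6 = 0.
Discriminant: (-5)^2 - 4(6) = 1, so r = (5 ± 1)/2.
Solving: r_1 = 3, r_2 = 2.

indicial: r^2 - 5 r + 6 = 0; roots r_1 = 3, r_2 = 2


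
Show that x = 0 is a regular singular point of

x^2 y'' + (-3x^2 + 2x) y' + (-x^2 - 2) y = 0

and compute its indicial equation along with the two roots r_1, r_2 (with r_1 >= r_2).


Divide by x^2 to reach normal form y'' + P_1(x) y' + P_2(x) y = 0 with P_1(x) = -3 + 2/x and P_2(x) = -1 - 2/x^2.
x = 0 is a singular point because the y'-coefficient -3 + 2/x has a pole at x = 0 and the y-coefficient -1 - 2/x^2 has a pole at x = 0.
It is a regular singular point because x P_1(x) = p(x) = 2 - 3x and x^2 P_2(x) = q(x) = -x^2 - 2 are polynomials, hence analytic at x = 0.
p(0) = 2,  q(0) = -2.
Indicial equation: r(r-1) + p(0) r + q(0) = 0, i.e. r^2 + (p(0) - 1) r + q(0) = 0, i.e. r^2 + 1 r - 2 = 0.
Discriminant: (1)^2 - 4(-2) = 9, so r = (-1 ± 3)/2.
Solving: r_1 = 1, r_2 = -2.

indicial: r^2 + 1 r - 2 = 0; roots r_1 = 1, r_2 = -2


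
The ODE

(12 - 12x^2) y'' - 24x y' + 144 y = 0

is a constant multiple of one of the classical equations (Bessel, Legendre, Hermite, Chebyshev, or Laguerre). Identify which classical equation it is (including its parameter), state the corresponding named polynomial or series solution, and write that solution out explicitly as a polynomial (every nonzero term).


All three coefficients share the factor 12; dividing through by 12 gives  (1 - x^2) y'' - 2x y' + 12 y = 0.
This matches the Legendre equation (1 - x^2) y'' - 2x y' + n(n+1) y = 0 (note the -2x y' term) with n(n+1) = 12, so n = 3; the polynomial solution is P_3(x).
With y = sum_k a_k x^k, matching x^k gives (k+2)(k+1) a_{k+2} = [k(k+1) - n(n+1)] a_k = (k - 3)(k + 4) a_k. The right side vanishes at k = 3, so the series with the parity of 3 terminates at degree 3.
Standard normalization (P_n(1) = 1): leading coefficient (2n)!/(2^n (n!)^2) = 720/(8*36) = 5/2, so a_3 = 5/2. Work downward with a_k = (k+1)(k+2) a_{k+2} / ((k - 3)(k + 4)):
  a_1 = (2)(3)(5/2) / ((1 - 3)(1 + 4)) = 15/(-10) = -3/2
Hence P_3(x) = 5 x^3/2 - 3 x/2.

P_3(x); series = 5 x^3/2 - 3 x/2


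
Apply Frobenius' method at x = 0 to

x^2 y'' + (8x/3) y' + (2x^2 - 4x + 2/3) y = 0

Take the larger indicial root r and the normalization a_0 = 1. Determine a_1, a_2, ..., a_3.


Write in Frobenius form y'' + (p(x)/x) y' + (q(x)/x^2) y = 0:
  p(x) = 8/3,  q(x) = 2x^2 - 4x + 2/3.
Indicial equation: r(r-1) + (8/3) r + (2/3) = 0 -> roots r_1 = -2/3, r_2 = -1.
Take r = r_1 = -2/3. Let y(x) = x^r sum_{n>=0} a_n x^n with a_0 = 1.
Substitute y = x^r sum a_n x^n and match x^{r+n}. The recurrence is
  D(n) a_n - 4 a_{n-1} + 2 a_{n-2} = 0,  where D(n) = (r+n)(r+n-1) + (8/3)(r+n) + (2/3).
  a_n = [4 a_{n-1} - 2 a_{n-2}] / D(n).
Since the indicial polynomial factors as (r - r_1)(r - r_2), D(n) = (r_1 + n - r_1)(r_1 + n - r_2) = n(n + 1/3).
Evaluating step by step (a_0 = 1):
  n = 1: D(1) = 1(1 + 1/3) = 4/3; numerator = 4(1) = 4; a_1 = (4)/(4/3) = 3
  n = 2: D(2) = 2(2 + 1/3) = 14/3; numerator = 4(3) - 2(1) = 10; a_2 = (10)/(14/3) = 15/7
  n = 3: D(3) = 3(3 + 1/3) = 10; numerator = 4(15/7) - 2(3) = 18/7; a_3 = (18/7)/(10) = 9/35

r = -2/3; a_0 = 1; a_1 = 3; a_2 = 15/7; a_3 = 9/35


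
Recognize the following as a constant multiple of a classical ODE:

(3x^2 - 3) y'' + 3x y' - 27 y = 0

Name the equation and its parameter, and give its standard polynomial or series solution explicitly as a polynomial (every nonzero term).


All three coefficients share the factor -3; dividing through by -3 gives  (1 - x^2) y'' - x y' + 9 y = 0.
This matches the Chebyshev equation (1 - x^2) y'' - x y' + n^2 y = 0 (note the -x y' term, not -2x y') with n^2 = 9, so n = 3; the polynomial solution is T_3(x).
With y = sum_k a_k x^k, matching x^k gives (k+2)(k+1) a_{k+2} = (k^2 - n^2) a_k = (k - 3)(k + 3) a_k. The right side vanishes at k = 3, so the series with the parity of 3 terminates at degree 3.
Standard normalization: leading coefficient of T_n is 2^(n-1), so a_3 = 2^2 = 4. Work downward with a_k = (k+1)(k+2) a_{k+2} / ((k - 3)(k + 3)):
  a_1 = (2)(3)(4) / ((1 - 3)(1 + 3)) = 24/(-8) = -3
Hence T_3(x) = 4 x^3 - 3 x.

T_3(x); series = 4 x^3 - 3 x


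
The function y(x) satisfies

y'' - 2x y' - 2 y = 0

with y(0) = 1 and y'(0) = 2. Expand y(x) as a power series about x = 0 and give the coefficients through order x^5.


Ansatz: y(x) = sum_{n>=0} a_n x^n, so y'(x) = sum_{n>=1} n a_n x^(n-1) and y''(x) = sum_{n>=2} n(n-1) a_n x^(n-2).
Substitute into P(x) y'' + Q(x) y' + R(x) y = 0 with P(x) = 1, Q(x) = -2x, R(x) = -2, and match powers of x.
Initial conditions: a_0 = 1, a_1 = 2.
Setting the coefficient of each power of x to zero and solving order by order (substituting the coefficients already found):
  x^0: 2 a_2 - 2 a_0 = 0  ->  2 a_2 = 2 a_0 = 2  ->  a_2 = 1
  x^1: 6 a_3 - 4 a_1 = 0  ->  6 a_3 = 4 a_1 = 8  ->  a_3 = 4/3
  x^2: 12 a_4 - 6 a_2 = 0  ->  12 a_4 = 6 a_2 = 6  ->  a_4 = 1/2
  x^3: 20 a_5 - 8 a_3 = 0  ->  20 a_5 = 8 a_3 = 32/3  ->  a_5 = 8/15
Truncated series: y(x) = 1 + 2 x + x^2 + (4/3) x^3 + (1/2) x^4 + (8/15) x^5 + O(x^6).

a_0 = 1; a_1 = 2; a_2 = 1; a_3 = 4/3; a_4 = 1/2; a_5 = 8/15


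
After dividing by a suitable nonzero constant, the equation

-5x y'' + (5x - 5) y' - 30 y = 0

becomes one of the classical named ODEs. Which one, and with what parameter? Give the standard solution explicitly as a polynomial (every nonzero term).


All three coefficients share the factor -5; dividing through by -5 gives  x y'' + (1 - x) y' + 6 y = 0.
This matches the Laguerre equation x y'' + (1 - x) y' + n y = 0 with n = 6; the polynomial solution is L_6(x).
With y = sum_k a_k x^k, matching x^k gives (k+1)k a_{k+1} + (k+1) a_{k+1} - k a_k + n a_k = 0, i.e. (k+1)^2 a_{k+1} = (k - n) a_k = (k - 6) a_k. The right side vanishes at k = 6, so the series terminates at degree 6.
Standard normalization L_n(0) = 1 gives a_0 = 1. Work upward with a_{k+1} = (k - 6) a_k / (k+1)^2:
  a_1 = (0 - 6)(1) / 1^2 = -6/1 = -6
  a_2 = (1 - 6)(-6) / 2^2 = 30/4 = 15/2
  a_3 = (2 - 6)(15/2) / 3^2 = -30/9 = -10/3
  a_4 = (3 - 6)(-10/3) / 4^2 = 10/16 = 5/8
  a_5 = (4 - 6)(5/8) / 5^2 = (-5/4)/25 = -1/20
  a_6 = (5 - 6)(-1/20) / 6^2 = (1/20)/36 = 1/720
Hence L_6(x) = x^6/720 - x^5/20 + 5 x^4/8 - 10 x^3/3 + 15 x^2/2 - 6 x + 1.

L_6(x); series = x^6/720 - x^5/20 + 5 x^4/8 - 10 x^3/3 + 15 x^2/2 - 6 x + 1


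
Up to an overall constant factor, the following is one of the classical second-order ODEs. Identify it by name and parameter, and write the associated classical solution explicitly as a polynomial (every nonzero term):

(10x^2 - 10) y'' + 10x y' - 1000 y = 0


All three coefficients share the factor -10; dividing through by -10 gives  (1 - x^2) y'' - x y' + 100 y = 0.
This matches the Chebyshev equation (1 - x^2) y'' - x y' + n^2 y = 0 (note the -x y' term, not -2x y') with n^2 = 100, so n = 10; the polynomial solution is T_10(x).
With y = sum_k a_k x^k, matching x^k gives (k+2)(k+1) a_{k+2} = (k^2 - n^2) a_k = (k - 10)(k + 10) a_k. The right side vanishes at k = 10, so the series with the parity of 10 terminates at degree 10.
Standard normalization: leading coefficient of T_n is 2^(n-1), so a_10 = 2^9 = 512. Work downward with a_k = (k+1)(k+2) a_{k+2} / ((k - 10)(k + 10)):
  a_8 = (9)(10)(512) / ((8 - 10)(8 + 10)) = 46080/(-36) = -1280
  a_6 = (7)(8)(-1280) / ((6 - 10)(6 + 10)) = -71680/(-64) = 1120
  a_4 = (5)(6)(1120) / ((4 - 10)(4 + 10)) = 33600/(-84) = -400
  a_2 = (3)(4)(-400) / ((2 - 10)(2 + 10)) = -4800/(-96) = 50
  a_0 = (1)(2)(50) / ((0 - 10)(0 + 10)) = 100/(-100) = -1
Hence T_10(x) = 512 x^10 - 1280 x^8 + 1120 x^6 - 400 x^4 + 50 x^2 - 1.

T_10(x); series = 512 x^10 - 1280 x^8 + 1120 x^6 - 400 x^4 + 50 x^2 - 1


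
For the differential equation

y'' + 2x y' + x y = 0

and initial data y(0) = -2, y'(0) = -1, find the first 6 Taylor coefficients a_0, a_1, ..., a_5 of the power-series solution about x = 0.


Ansatz: y(x) = sum_{n>=0} a_n x^n, so y'(x) = sum_{n>=1} n a_n x^(n-1) and y''(x) = sum_{n>=2} n(n-1) a_n x^(n-2).
Substitute into P(x) y'' + Q(x) y' + R(x) y = 0 with P(x) = 1, Q(x) = 2x, R(x) = x, and match powers of x.
Initial conditions: a_0 = -2, a_1 = -1.
Setting the coefficient of each power of x to zero and solving order by order (substituting the coefficients already found):
  x^0: 2 a_2 = 0  ->  a_2 = 0
  x^1: 6 a_3 + 2 a_1 + a_0 = 0  ->  6 a_3 = -2 a_1 - a_0 = 4  ->  a_3 = 2/3
  x^2: 12 a_4 + 4 a_2 + a_1 = 0  ->  12 a_4 = -4 a_2 - a_1 = 1  ->  a_4 = 1/12
  x^3: 20 a_5 + 6 a_3 + a_2 = 0  ->  20 a_5 = -6 a_3 - a_2 = -4  ->  a_5 = -1/5
Truncated series: y(x) = -2 - x + (2/3) x^3 + (1/12) x^4 - (1/5) x^5 + O(x^6).

a_0 = -2; a_1 = -1; a_2 = 0; a_3 = 2/3; a_4 = 1/12; a_5 = -1/5


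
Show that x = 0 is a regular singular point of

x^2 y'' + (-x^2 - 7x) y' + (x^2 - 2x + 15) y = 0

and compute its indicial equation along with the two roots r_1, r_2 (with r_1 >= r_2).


Divide by x^2 to reach normal form y'' + P_1(x) y' + P_2(x) y = 0 with P_1(x) = -1 - 7/x and P_2(x) = 1 - 2/x + 15/x^2.
x = 0 is a singular point because the y'-coefficient -1 - 7/x has a pole at x = 0 and the y-coefficient 1 - 2/x + 15/x^2 has a pole at x = 0.
It is a regular singular point because x P_1(x) = p(x) = -x - 7 and x^2 P_2(x) = q(x) = x^2 - 2x + 15 are polynomials, hence analytic at x = 0.
p(0) = -7,  q(0) = 15.
Indicial equation: r(r-1) + p(0) r + q(0) = 0, i.e. r^2 + (p(0) - 1) r + q(0) = 0, i.e. r^2 - 8 r + 15 = 0.
Discriminant: (-8)^2 - 4(15) = 4, so r = (8 ± 2)/2.
Solving: r_1 = 5, r_2 = 3.

indicial: r^2 - 8 r + 15 = 0; roots r_1 = 5, r_2 = 3


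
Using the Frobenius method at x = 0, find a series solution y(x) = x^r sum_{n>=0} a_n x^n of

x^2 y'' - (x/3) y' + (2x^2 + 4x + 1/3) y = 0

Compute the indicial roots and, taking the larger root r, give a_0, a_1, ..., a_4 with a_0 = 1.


Write in Frobenius form y'' + (p(x)/x) y' + (q(x)/x^2) y = 0:
  p(x) = -1/3,  q(x) = 2x^2 + 4x + 1/3.
Indicial equation: r(r-1) + (-1/3) r + (1/3) = 0 -> roots r_1 = 1, r_2 = 1/3.
Take r = r_1 = 1. Let y(x) = x^r sum_{n>=0} a_n x^n with a_0 = 1.
Substitute y = x^r sum a_n x^n and match x^{r+n}. The recurrence is
  D(n) a_n + 4 a_{n-1} + 2 a_{n-2} = 0,  where D(n) = (r+n)(r+n-1) + (-1/3)(r+n) + (1/3).
  a_n = [-4 a_{n-1} - 2 a_{n-2}] / D(n).
Since the indicial polynomial factors as (r - r_1)(r - r_2), D(n) = (r_1 + n - r_1)(r_1 + n - r_2) = n(n + 2/3).
Evaluating step by step (a_0 = 1):
  n = 1: D(1) = 1(1 + 2/3) = 5/3; numerator = -4(1) = -4; a_1 = (-4)/(5/3) = -12/5
  n = 2: D(2) = 2(2 + 2/3) = 16/3; numerator = -4(-12/5) - 2(1) = 38/5; a_2 = (38/5)/(16/3) = 57/40
  n = 3: D(3) = 3(3 + 2/3) = 11; numerator = -4(57/40) - 2(-12/5) = -9/10; a_3 = (-9/10)/(11) = -9/110
  n = 4: D(4) = 4(4 + 2/3) = 56/3; numerator = -4(-9/110) - 2(57/40) = -111/44; a_4 = (-111/44)/(56/3) = -333/2464

r = 1; a_0 = 1; a_1 = -12/5; a_2 = 57/40; a_3 = -9/110; a_4 = -333/2464


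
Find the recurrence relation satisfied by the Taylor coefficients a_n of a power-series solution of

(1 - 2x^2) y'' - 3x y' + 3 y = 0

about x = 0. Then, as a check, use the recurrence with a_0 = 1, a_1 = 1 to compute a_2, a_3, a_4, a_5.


Substitute y = sum_n a_n x^n.
(1 - 2 x^2) y'' contributes (n+2)(n+1) a_{n+2} - 2 n(n-1) a_n at x^n.
-3 x y'(x) contributes -3 n a_n at x^n.
3 y(x) contributes 3 a_n at x^n.
Matching x^n: (n+2)(n+1) a_{n+2} + (-2 n(n-1) - 3 n + 3) a_n = 0.
Thus a_{n+2} = (2 n(n-1) + 3 n - 3) / ((n+1)(n+2)) * a_n.

Check with a_0 = 1, a_1 = 1 (apply the recurrence for n = 0, 1, 2, 3): a_0 = 1, a_1 = 1, a_2 = -3/2, a_3 = 0, a_4 = -7/8, a_5 = 0.

a_(n+2) = (2 n(n-1) + 3 n - 3) / ((n+1)(n+2)) * a_n; check: a_0 = 1, a_1 = 1, a_2 = -3/2, a_3 = 0, a_4 = -7/8, a_5 = 0


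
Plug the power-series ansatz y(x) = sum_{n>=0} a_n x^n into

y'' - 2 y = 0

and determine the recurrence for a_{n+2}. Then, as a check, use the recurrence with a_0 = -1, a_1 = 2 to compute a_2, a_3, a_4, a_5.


Substitute y = sum_n a_n x^n into y'' + (const) y = 0.
y''(x) = sum_{n>=0} (n+2)(n+1) a_{n+2} x^n.
The ODE becomes sum_n [(n+2)(n+1) a_{n+2} - 2 a_n] x^n = 0.
Setting each coefficient to zero gives the recurrence:
  (n+2)(n+1) a_{n+2} - 2 a_n = 0,
  a_{n+2} = 2 / ((n+1)(n+2)) a_n.

Check with a_0 = -1, a_1 = 2 (apply the recurrence for n = 0, 1, 2, 3): a_0 = -1, a_1 = 2, a_2 = -1, a_3 = 2/3, a_4 = -1/6, a_5 = 1/15.

a_{n+2} = 2/((n+1)(n+2)) * a_n; check: a_0 = -1, a_1 = 2, a_2 = -1, a_3 = 2/3, a_4 = -1/6, a_5 = 1/15


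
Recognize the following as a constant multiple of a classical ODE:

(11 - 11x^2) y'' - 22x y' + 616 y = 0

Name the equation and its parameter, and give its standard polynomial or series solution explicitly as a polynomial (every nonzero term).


All three coefficients share the factor 11; dividing through by 11 gives  (1 - x^2) y'' - 2x y' + 56 y = 0.
This matches the Legendre equation (1 - x^2) y'' - 2x y' + n(n+1) y = 0 (note the -2x y' term) with n(n+1) = 56, so n = 7; the polynomial solution is P_7(x).
With y = sum_k a_k x^k, matching x^k gives (k+2)(k+1) a_{k+2} = [k(k+1) - n(n+1)] a_k = (k - 7)(k + 8) a_k. The right side vanishes at k = 7, so the series with the parity of 7 terminates at degree 7.
Standard normalization (P_n(1) = 1): leading coefficient (2n)!/(2^n (n!)^2) = 87178291200/(128*25401600) = 429/16, so a_7 = 429/16. Work downward with a_k = (k+1)(k+2) a_{k+2} / ((k - 7)(k + 8)):
  a_5 = (6)(7)(429/16) / ((5 - 7)(5 + 8)) = (9009/8)/(-26) = -693/16
  a_3 = (4)(5)(-693/16) / ((3 - 7)(3 + 8)) = (-3465/4)/(-44) = 315/16
  a_1 = (2)(3)(315/16) / ((1 - 7)(1 + 8)) = (945/8)/(-54) = -35/16
Hence P_7(x) = 429 x^7/16 - 693 x^5/16 + 315 x^3/16 - 35 x/16.

P_7(x); series = 429 x^7/16 - 693 x^5/16 + 315 x^3/16 - 35 x/16


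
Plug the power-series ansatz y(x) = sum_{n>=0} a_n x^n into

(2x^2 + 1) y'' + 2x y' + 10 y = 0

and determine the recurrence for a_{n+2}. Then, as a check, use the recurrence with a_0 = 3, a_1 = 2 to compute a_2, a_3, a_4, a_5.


Substitute y = sum_n a_n x^n.
(1 + 2 x^2) y'' contributes (n+2)(n+1) a_{n+2} + 2 n(n-1) a_n at x^n.
2 x y'(x) contributes 2 n a_n at x^n.
10 y(x) contributes 10 a_n at x^n.
Matching x^n: (n+2)(n+1) a_{n+2} + (2 n(n-1) + 2 n + 10) a_n = 0.
Thus a_{n+2} = (-2 n(n-1) - 2 n - 10) / ((n+1)(n+2)) * a_n.

Check with a_0 = 3, a_1 = 2 (apply the recurrence for n = 0, 1, 2, 3): a_0 = 3, a_1 = 2, a_2 = -15, a_3 = -4, a_4 = 45/2, a_5 = 28/5.

a_(n+2) = (-2 n(n-1) - 2 n - 10) / ((n+1)(n+2)) * a_n; check: a_0 = 3, a_1 = 2, a_2 = -15, a_3 = -4, a_4 = 45/2, a_5 = 28/5


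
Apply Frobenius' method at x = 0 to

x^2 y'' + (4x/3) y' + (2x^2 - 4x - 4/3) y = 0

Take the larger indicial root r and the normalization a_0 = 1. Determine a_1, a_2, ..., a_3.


Write in Frobenius form y'' + (p(x)/x) y' + (q(x)/x^2) y = 0:
  p(x) = 4/3,  q(x) = 2x^2 - 4x - 4/3.
Indicial equation: r(r-1) + (4/3) r + (-4/3) = 0 -> roots r_1 = 1, r_2 = -4/3.
Take r = r_1 = 1. Let y(x) = x^r sum_{n>=0} a_n x^n with a_0 = 1.
Substitute y = x^r sum a_n x^n and match x^{r+n}. The recurrence is
  D(n) a_n - 4 a_{n-1} + 2 a_{n-2} = 0,  where D(n) = (r+n)(r+n-1) + (4/3)(r+n) + (-4/3).
  a_n = [4 a_{n-1} - 2 a_{n-2}] / D(n).
Since the indicial polynomial factors as (r - r_1)(r - r_2), D(n) = (r_1 + n - r_1)(r_1 + n - r_2) = n(n + 7/3).
Evaluating step by step (a_0 = 1):
  n = 1: D(1) = 1(1 + 7/3) = 10/3; numerator = 4(1) = 4; a_1 = (4)/(10/3) = 6/5
  n = 2: D(2) = 2(2 + 7/3) = 26/3; numerator = 4(6/5) - 2(1) = 14/5; a_2 = (14/5)/(26/3) = 21/65
  n = 3: D(3) = 3(3 + 7/3) = 16; numerator = 4(21/65) - 2(6/5) = -72/65; a_3 = (-72/65)/(16) = -9/130

r = 1; a_0 = 1; a_1 = 6/5; a_2 = 21/65; a_3 = -9/130


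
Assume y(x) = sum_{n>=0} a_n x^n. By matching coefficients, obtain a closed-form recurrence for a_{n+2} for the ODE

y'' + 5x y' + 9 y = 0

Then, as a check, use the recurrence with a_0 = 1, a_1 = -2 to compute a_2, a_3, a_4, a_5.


Substitute y = sum_n a_n x^n.
y''(x) has coefficient (n+2)(n+1) a_{n+2} at x^n;
5 x y'(x) has coefficient 5 n a_n at x^n (shift);
9 y(x) has coefficient 9 a_n at x^n.
Matching x^n: (n+2)(n+1) a_{n+2} + (5n + 9) a_n = 0.
Thus a_{n+2} = (-5n - 9) / ((n+1)(n+2)) * a_n.

Check with a_0 = 1, a_1 = -2 (apply the recurrence for n = 0, 1, 2, 3): a_0 = 1, a_1 = -2, a_2 = -9/2, a_3 = 14/3, a_4 = 57/8, a_5 = -28/5.

a_(n+2) = (-5n - 9) / ((n+1)(n+2)) * a_n; check: a_0 = 1, a_1 = -2, a_2 = -9/2, a_3 = 14/3, a_4 = 57/8, a_5 = -28/5


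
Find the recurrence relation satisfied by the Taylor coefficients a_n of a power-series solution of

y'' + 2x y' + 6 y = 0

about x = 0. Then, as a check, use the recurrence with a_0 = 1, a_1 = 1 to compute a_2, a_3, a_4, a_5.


Substitute y = sum_n a_n x^n.
y''(x) has coefficient (n+2)(n+1) a_{n+2} at x^n;
2 x y'(x) has coefficient 2 n a_n at x^n (shift);
6 y(x) has coefficient 6 a_n at x^n.
Matching x^n: (n+2)(n+1) a_{n+2} + (2n + 6) a_n = 0.
Thus a_{n+2} = (-2n - 6) / ((n+1)(n+2)) * a_n.

Check with a_0 = 1, a_1 = 1 (apply the recurrence for n = 0, 1, 2, 3): a_0 = 1, a_1 = 1, a_2 = -3, a_3 = -4/3, a_4 = 5/2, a_5 = 4/5.

a_(n+2) = (-2n - 6) / ((n+1)(n+2)) * a_n; check: a_0 = 1, a_1 = 1, a_2 = -3, a_3 = -4/3, a_4 = 5/2, a_5 = 4/5


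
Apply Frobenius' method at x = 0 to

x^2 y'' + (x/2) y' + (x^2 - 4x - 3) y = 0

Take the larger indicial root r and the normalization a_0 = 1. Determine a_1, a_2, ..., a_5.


Write in Frobenius form y'' + (p(x)/x) y' + (q(x)/x^2) y = 0:
  p(x) = 1/2,  q(x) = x^2 - 4x - 3.
Indicial equation: r(r-1) + (1/2) r + (-3) = 0 -> roots r_1 = 2, r_2 = -3/2.
Take r = r_1 = 2. Let y(x) = x^r sum_{n>=0} a_n x^n with a_0 = 1.
Substitute y = x^r sum a_n x^n and match x^{r+n}. The recurrence is
  D(n) a_n - 4 a_{n-1} + 1 a_{n-2} = 0,  where D(n) = (r+n)(r+n-1) + (1/2)(r+n) + (-3).
  a_n = [4 a_{n-1} - 1 a_{n-2}] / D(n).
Since the indicial polynomial factors as (r - r_1)(r - r_2), D(n) = (r_1 + n - r_1)(r_1 + n - r_2) = n(n + 7/2).
Evaluating step by step (a_0 = 1):
  n = 1: D(1) = 1(1 + 7/2) = 9/2; numerator = 4(1) = 4; a_1 = (4)/(9/2) = 8/9
  n = 2: D(2) = 2(2 + 7/2) = 11; numerator = 4(8/9) - 1(1) = 23/9; a_2 = (23/9)/(11) = 23/99
  n = 3: D(3) = 3(3 + 7/2) = 39/2; numerator = 4(23/99) - 1(8/9) = 4/99; a_3 = (4/99)/(39/2) = 8/3861
  n = 4: D(4) = 4(4 + 7/2) = 30; numerator = 4(8/3861) - 1(23/99) = -865/3861; a_4 = (-865/3861)/(30) = -173/23166
  n = 5: D(5) = 5(5 + 7/2) = 85/2; numerator = 4(-173/23166) - 1(8/3861) = -370/11583; a_5 = (-370/11583)/(85/2) = -148/196911

r = 2; a_0 = 1; a_1 = 8/9; a_2 = 23/99; a_3 = 8/3861; a_4 = -173/23166; a_5 = -148/196911


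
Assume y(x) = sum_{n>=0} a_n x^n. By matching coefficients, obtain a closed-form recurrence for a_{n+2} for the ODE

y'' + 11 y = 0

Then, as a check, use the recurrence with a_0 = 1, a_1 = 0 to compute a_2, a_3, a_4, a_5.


Substitute y = sum_n a_n x^n into y'' + (const) y = 0.
y''(x) = sum_{n>=0} (n+2)(n+1) a_{n+2} x^n.
The ODE becomes sum_n [(n+2)(n+1) a_{n+2} + 11 a_n] x^n = 0.
Setting each coefficient to zero gives the recurrence:
  (n+2)(n+1) a_{n+2} + 11 a_n = 0,
  a_{n+2} = -11 / ((n+1)(n+2)) a_n.

Check with a_0 = 1, a_1 = 0 (apply the recurrence for n = 0, 1, 2, 3): a_0 = 1, a_1 = 0, a_2 = -11/2, a_3 = 0, a_4 = 121/24, a_5 = 0.

a_{n+2} = -11/((n+1)(n+2)) * a_n; check: a_0 = 1, a_1 = 0, a_2 = -11/2, a_3 = 0, a_4 = 121/24, a_5 = 0


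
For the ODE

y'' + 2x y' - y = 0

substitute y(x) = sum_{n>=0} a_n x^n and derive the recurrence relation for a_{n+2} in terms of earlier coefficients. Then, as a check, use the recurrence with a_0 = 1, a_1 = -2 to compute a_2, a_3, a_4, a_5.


Substitute y = sum_n a_n x^n.
y''(x) has coefficient (n+2)(n+1) a_{n+2} at x^n;
2 x y'(x) has coefficient 2 n a_n at x^n (shift);
-y(x) has coefficient -1 a_n at x^n.
Matching x^n: (n+2)(n+1) a_{n+2} + (2n - 1) a_n = 0.
Thus a_{n+2} = (-2n + 1) / ((n+1)(n+2)) * a_n.

Check with a_0 = 1, a_1 = -2 (apply the recurrence for n = 0, 1, 2, 3): a_0 = 1, a_1 = -2, a_2 = 1/2, a_3 = 1/3, a_4 = -1/8, a_5 = -1/12.

a_(n+2) = (-2n + 1) / ((n+1)(n+2)) * a_n; check: a_0 = 1, a_1 = -2, a_2 = 1/2, a_3 = 1/3, a_4 = -1/8, a_5 = -1/12
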